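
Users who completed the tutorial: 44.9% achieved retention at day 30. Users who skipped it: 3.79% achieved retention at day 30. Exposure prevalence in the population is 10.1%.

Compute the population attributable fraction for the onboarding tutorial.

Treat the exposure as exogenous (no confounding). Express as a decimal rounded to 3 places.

PAF ≈ 0.523

p₁ = 0.449, p₀ = 0.0379.
Overall risk P(Y=1) = π·p₁ + (1−π)·p₀ = 0.101×0.449 + 0.899×0.0379 = 0.079421.
Under exogeneity, PAF = [P(Y=1) − p₀] / P(Y=1).
PAF = (0.079421 − 0.0379) / 0.079421 ≈ 0.5228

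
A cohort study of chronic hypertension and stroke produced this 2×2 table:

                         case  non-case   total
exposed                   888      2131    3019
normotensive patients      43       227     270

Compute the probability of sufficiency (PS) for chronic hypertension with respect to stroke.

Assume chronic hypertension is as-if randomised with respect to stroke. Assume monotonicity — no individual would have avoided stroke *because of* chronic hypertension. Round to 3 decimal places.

PS ≈ 0.160

p₁ = P(outcome | exposed) = 888/3019 = 0.29414
p₀ = P(outcome | unexposed) = 43/270 = 0.15926
Under exogeneity and monotonicity, PS = (p₁ − p₀)/(1 − p₀).
PS = (0.29414 − 0.15926) / 0.84074 ≈ 0.1604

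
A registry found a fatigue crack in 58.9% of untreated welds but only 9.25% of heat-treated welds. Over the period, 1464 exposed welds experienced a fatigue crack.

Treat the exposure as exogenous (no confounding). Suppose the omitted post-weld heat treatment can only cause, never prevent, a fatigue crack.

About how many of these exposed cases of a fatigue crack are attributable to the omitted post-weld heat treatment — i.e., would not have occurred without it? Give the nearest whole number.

about 1234 cases

p₁ = 0.589, p₀ = 0.0925.
PN = (p₁ − p₀)/p₁ = (0.589 − 0.0925) / 0.589 ≈ 0.84295.
Attributable cases ≈ PN × (exposed cases) = 0.84295 × 1464 ≈ 1234.08.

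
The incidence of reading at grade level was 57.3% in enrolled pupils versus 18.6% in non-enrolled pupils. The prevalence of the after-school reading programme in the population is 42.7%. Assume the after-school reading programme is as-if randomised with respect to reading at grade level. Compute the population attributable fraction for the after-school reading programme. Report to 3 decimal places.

PAF ≈ 0.470

p₁ = 0.573, p₀ = 0.186.
Overall risk P(Y=1) = π·p₁ + (1−π)·p₀ = 0.427×0.573 + 0.573×0.186 = 0.35125.
Under exogeneity, PAF = [P(Y=1) − p₀] / P(Y=1).
PAF = (0.35125 − 0.186) / 0.35125 ≈ 0.4705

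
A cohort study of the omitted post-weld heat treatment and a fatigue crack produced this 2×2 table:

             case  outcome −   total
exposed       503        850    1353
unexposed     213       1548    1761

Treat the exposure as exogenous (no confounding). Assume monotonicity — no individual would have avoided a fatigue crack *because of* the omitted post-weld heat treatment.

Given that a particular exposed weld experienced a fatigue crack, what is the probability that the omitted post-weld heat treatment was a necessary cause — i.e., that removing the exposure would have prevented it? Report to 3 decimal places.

PN ≈ 0.675

p₁ = P(outcome | exposed) = 503/1353 = 0.37177
p₀ = P(outcome | unexposed) = 213/1761 = 0.12095
Under exogeneity and monotonicity, PN = (p₁ − p₀) / p₁.
PN = (0.37177 − 0.12095) / 0.37177 = 0.25081 / 0.37177 ≈ 0.6747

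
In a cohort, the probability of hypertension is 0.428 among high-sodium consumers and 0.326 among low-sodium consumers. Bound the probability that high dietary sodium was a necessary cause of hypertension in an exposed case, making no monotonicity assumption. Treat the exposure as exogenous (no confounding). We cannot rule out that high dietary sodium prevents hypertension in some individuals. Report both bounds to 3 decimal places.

Let p₁ = 0.428, p₀ = 0.326.
Under exogeneity alone the bounds on PN are max{0,(p₁−p₀)/p₁} ≤ PN ≤ min{1,(1−p₀)/p₁}.
  lower = (p₁ − p₀)/p₁ = 0.102 / 0.428 ≈ 0.2383
  upper = min{1, (1 − p₀)/p₁} = 0.674 / 0.428 ≈ 1.5748 → capped at 1

0.238 ≤ PN ≤ 1.000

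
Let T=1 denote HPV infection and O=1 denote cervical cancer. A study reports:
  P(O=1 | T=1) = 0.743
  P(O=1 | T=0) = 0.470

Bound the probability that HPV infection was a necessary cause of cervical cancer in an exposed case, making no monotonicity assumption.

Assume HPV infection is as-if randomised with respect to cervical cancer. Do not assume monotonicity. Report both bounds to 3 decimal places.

0.367 ≤ PN ≤ 0.713

Let p₁ = 0.743, p₀ = 0.47.
Under exogeneity alone the bounds on PN are max{0,(p₁−p₀)/p₁} ≤ PN ≤ min{1,(1−p₀)/p₁}.
  lower = (p₁ − p₀)/p₁ = 0.273 / 0.743 ≈ 0.3674
  upper = min{1, (1 − p₀)/p₁} = 0.53 / 0.743 ≈ 0.7133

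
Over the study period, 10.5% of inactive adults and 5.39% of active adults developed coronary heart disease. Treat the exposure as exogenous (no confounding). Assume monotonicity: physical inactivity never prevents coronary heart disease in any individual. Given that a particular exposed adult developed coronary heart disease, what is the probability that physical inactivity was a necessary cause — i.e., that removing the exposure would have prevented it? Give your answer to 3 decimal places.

p₁ = 0.105, p₀ = 0.0539.
Under exogeneity and monotonicity, PN = (p₁ − p₀) / p₁.
PN = (0.105 − 0.0539) / 0.105 = 0.0511 / 0.105 ≈ 0.4867

PN ≈ 0.487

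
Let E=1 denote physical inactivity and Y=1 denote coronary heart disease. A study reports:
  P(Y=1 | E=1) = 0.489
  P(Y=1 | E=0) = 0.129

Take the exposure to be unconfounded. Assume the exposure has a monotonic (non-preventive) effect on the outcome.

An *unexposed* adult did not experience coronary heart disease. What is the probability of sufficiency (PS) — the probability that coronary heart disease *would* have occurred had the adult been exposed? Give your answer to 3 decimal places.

PS ≈ 0.413

Let p₁ = 0.489, p₀ = 0.129.
Under exogeneity and monotonicity, PS = (p₁ − p₀) / (1 − p₀).
PS = (0.489 − 0.129) / (1 − 0.129) = 0.36 / 0.871 ≈ 0.4133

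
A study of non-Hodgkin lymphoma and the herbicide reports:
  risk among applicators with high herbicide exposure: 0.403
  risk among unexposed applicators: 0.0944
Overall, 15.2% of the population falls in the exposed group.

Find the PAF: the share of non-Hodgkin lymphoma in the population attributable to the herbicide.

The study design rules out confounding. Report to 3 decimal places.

Let p₁ = 0.403, p₀ = 0.0944.
Overall risk P(Y=1) = π·p₁ + (1−π)·p₀ = 0.152×0.403 + 0.848×0.0944 = 0.14131.
Under exogeneity, PAF = [P(Y=1) − p₀] / P(Y=1).
PAF = (0.14131 − 0.0944) / 0.14131 ≈ 0.3320

PAF ≈ 0.332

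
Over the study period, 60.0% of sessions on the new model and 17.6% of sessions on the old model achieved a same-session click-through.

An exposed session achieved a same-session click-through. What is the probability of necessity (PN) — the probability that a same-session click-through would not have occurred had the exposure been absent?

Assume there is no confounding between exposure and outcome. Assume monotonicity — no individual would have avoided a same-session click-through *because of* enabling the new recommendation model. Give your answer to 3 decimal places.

p₁ = 0.6, p₀ = 0.176.
Under exogeneity and monotonicity, PN = (p₁ − p₀) / p₁.
PN = (0.6 − 0.176) / 0.6 = 0.424 / 0.6 ≈ 0.7067

PN ≈ 0.707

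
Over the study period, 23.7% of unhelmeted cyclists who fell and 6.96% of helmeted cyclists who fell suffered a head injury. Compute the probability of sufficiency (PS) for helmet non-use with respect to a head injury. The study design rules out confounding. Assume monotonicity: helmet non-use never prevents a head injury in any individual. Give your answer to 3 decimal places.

p₁ = 0.237, p₀ = 0.0696.
Under exogeneity and monotonicity, PS = (p₁ − p₀) / (1 − p₀).
PS = (0.237 − 0.0696) / (1 − 0.0696) = 0.1674 / 0.9304 ≈ 0.1799

PS ≈ 0.180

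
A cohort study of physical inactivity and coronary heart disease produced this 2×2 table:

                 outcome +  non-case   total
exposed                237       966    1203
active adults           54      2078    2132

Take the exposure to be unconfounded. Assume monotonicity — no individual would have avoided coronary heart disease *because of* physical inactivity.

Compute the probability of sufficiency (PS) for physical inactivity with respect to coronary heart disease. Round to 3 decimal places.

p₁ = P(outcome | exposed) = 237/1203 = 0.19701
p₀ = P(outcome | unexposed) = 54/2132 = 0.025328
Under exogeneity and monotonicity, PS = (p₁ − p₀)/(1 − p₀).
PS = (0.19701 − 0.025328) / 0.97467 ≈ 0.1761

PS ≈ 0.176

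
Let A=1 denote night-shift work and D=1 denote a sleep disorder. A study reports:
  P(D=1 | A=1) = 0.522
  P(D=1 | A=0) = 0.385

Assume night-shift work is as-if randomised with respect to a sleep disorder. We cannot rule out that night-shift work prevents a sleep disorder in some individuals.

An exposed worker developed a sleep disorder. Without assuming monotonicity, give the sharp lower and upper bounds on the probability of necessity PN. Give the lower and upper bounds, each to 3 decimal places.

0.262 ≤ PN ≤ 1.000

Let p₁ = 0.522, p₀ = 0.385.
Under exogeneity alone the bounds on PN are max{0,(p₁−p₀)/p₁} ≤ PN ≤ min{1,(1−p₀)/p₁}.
  lower = (p₁ − p₀)/p₁ = 0.137 / 0.522 ≈ 0.2625
  upper = min{1, (1 − p₀)/p₁} = 0.615 / 0.522 ≈ 1.1782 → capped at 1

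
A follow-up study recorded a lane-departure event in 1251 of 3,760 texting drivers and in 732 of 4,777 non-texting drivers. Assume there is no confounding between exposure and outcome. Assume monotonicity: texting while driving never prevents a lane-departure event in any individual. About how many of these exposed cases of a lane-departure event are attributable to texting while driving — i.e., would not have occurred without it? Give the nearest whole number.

about 675 cases

p₁ = P(outcome | exposed) = 1251/3760 = 0.33271
p₀ = P(outcome | unexposed) = 732/4777 = 0.15323
PN = (p₁ − p₀)/p₁ = (0.33271 − 0.15323) / 0.33271 ≈ 0.53944.
Attributable cases ≈ PN × (exposed cases) = 0.53944 × 1251 ≈ 674.84.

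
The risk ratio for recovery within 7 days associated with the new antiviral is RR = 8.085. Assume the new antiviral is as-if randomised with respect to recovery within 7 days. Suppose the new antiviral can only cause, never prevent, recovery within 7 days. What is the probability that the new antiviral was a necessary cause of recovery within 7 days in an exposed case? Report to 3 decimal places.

PN ≈ 0.876

Under exogeneity and monotonicity, PN = (RR − 1) / RR = 1 − 1/RR.
PN = (8.085 − 1) / 8.085 = 7.085 / 8.085 ≈ 0.8763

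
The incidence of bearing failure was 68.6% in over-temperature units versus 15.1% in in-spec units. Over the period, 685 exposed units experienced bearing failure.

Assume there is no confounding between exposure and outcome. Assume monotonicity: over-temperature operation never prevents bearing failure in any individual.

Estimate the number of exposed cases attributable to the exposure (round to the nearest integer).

p₁ = 0.686, p₀ = 0.151.
PN = (p₁ − p₀)/p₁ = (0.686 − 0.151) / 0.686 ≈ 0.77988.
Attributable cases ≈ PN × (exposed cases) = 0.77988 × 685 ≈ 534.22.

about 534 cases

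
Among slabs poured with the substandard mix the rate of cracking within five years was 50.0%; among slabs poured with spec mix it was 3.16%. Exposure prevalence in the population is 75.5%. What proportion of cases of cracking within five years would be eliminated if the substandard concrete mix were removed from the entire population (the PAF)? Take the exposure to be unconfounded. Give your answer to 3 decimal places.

p₁ = 0.5, p₀ = 0.0316.
Overall risk P(Y=1) = π·p₁ + (1−π)·p₀ = 0.755×0.5 + 0.245×0.0316 = 0.38524.
Under exogeneity, PAF = [P(Y=1) − p₀] / P(Y=1).
PAF = (0.38524 − 0.0316) / 0.38524 ≈ 0.9180

PAF ≈ 0.918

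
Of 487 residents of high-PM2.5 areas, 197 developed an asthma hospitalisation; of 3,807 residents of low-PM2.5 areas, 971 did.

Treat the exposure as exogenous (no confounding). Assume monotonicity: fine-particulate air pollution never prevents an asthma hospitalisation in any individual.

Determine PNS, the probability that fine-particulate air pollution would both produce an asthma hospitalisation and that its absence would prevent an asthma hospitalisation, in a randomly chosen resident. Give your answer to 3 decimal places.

PNS ≈ 0.149

p₁ = P(outcome | exposed) = 197/487 = 0.40452
p₀ = P(outcome | unexposed) = 971/3807 = 0.25506
Under exogeneity and monotonicity, PNS = p₁ − p₀.
PNS = 0.40452 − 0.25506 = 0.14946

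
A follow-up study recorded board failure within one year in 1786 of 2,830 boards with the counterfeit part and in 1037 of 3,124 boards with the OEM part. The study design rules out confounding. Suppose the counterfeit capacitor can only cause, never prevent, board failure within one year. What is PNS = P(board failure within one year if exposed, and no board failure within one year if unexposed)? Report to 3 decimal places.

PNS ≈ 0.299

p₁ = P(outcome | exposed) = 1786/2830 = 0.6311
p₀ = P(outcome | unexposed) = 1037/3124 = 0.33195
Under exogeneity and monotonicity, PNS = p₁ − p₀.
PNS = 0.6311 − 0.33195 = 0.29915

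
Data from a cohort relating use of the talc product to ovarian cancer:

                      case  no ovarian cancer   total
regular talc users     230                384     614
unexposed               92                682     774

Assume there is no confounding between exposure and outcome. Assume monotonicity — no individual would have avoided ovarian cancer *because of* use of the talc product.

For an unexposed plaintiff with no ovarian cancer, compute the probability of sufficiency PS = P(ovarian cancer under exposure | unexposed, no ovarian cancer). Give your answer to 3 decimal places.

PS ≈ 0.290

p₁ = P(outcome | exposed) = 230/614 = 0.37459
p₀ = P(outcome | unexposed) = 92/774 = 0.11886
Under exogeneity and monotonicity, PS = (p₁ − p₀)/(1 − p₀).
PS = (0.37459 − 0.11886) / 0.88114 ≈ 0.2902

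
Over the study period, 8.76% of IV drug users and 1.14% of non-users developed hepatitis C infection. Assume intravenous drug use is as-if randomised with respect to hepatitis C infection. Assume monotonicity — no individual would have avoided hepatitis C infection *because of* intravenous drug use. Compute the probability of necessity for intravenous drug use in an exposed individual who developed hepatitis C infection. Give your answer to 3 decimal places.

p₁ = 0.0876, p₀ = 0.0114.
Under exogeneity and monotonicity, PN = (p₁ − p₀) / p₁.
PN = (0.0876 − 0.0114) / 0.0876 = 0.0762 / 0.0876 ≈ 0.8699

PN ≈ 0.870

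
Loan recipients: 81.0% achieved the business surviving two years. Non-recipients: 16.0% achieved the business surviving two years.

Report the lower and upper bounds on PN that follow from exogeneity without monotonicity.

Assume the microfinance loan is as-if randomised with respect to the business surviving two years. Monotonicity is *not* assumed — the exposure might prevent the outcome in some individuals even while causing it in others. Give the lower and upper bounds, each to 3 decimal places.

p₁ = 0.81, p₀ = 0.16.
Under exogeneity alone the bounds on PN are max{0,(p₁−p₀)/p₁} ≤ PN ≤ min{1,(1−p₀)/p₁}.
  lower = (p₁ − p₀)/p₁ = 0.65 / 0.81 ≈ 0.8025
  upper = min{1, (1 − p₀)/p₁} = 0.84 / 0.81 ≈ 1.0370 → capped at 1

0.802 ≤ PN ≤ 1.000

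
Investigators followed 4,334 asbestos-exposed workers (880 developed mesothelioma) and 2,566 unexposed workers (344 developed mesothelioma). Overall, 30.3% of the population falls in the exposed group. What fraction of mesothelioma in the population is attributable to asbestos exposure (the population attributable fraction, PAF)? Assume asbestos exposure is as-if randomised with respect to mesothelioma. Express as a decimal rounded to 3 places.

PAF ≈ 0.135

p₁ = P(outcome | exposed) = 880/4334 = 0.20305
p₀ = P(outcome | unexposed) = 344/2566 = 0.13406
Overall risk P(Y=1) = π·p₁ + (1−π)·p₀ = 0.303×0.20305 + 0.697×0.13406 = 0.15496.
Under exogeneity, PAF = [P(Y=1) − p₀] / P(Y=1).
PAF = (0.15496 − 0.13406) / 0.15496 ≈ 0.1349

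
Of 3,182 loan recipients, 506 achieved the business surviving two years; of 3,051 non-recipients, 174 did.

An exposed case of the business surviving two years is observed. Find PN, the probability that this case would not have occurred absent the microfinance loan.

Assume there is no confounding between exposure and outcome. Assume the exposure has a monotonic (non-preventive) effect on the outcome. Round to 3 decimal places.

PN ≈ 0.641

p₁ = P(outcome | exposed) = 506/3182 = 0.15902
p₀ = P(outcome | unexposed) = 174/3051 = 0.05703
Under exogeneity and monotonicity, PN = (p₁ − p₀) / p₁.
PN = (0.15902 − 0.05703) / 0.15902 = 0.10199 / 0.15902 ≈ 0.6414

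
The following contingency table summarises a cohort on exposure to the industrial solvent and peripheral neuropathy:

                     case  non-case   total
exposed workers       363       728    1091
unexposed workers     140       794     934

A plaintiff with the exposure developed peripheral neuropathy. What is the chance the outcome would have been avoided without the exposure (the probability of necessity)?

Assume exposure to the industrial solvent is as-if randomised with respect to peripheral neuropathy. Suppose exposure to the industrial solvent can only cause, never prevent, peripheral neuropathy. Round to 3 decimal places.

PN ≈ 0.549

p₁ = P(outcome | exposed) = 363/1091 = 0.33272
p₀ = P(outcome | unexposed) = 140/934 = 0.14989
Under exogeneity and monotonicity, PN = (p₁ − p₀) / p₁.
PN = (0.33272 − 0.14989) / 0.33272 = 0.18283 / 0.33272 ≈ 0.5495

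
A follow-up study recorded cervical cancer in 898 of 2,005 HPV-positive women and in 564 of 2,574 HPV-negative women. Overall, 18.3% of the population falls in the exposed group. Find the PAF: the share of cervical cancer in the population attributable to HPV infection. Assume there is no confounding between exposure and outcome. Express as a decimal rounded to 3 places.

p₁ = P(outcome | exposed) = 898/2005 = 0.44788
p₀ = P(outcome | unexposed) = 564/2574 = 0.21911
Overall risk P(Y=1) = π·p₁ + (1−π)·p₀ = 0.183×0.44788 + 0.817×0.21911 = 0.26098.
Under exogeneity, PAF = [P(Y=1) − p₀] / P(Y=1).
PAF = (0.26098 − 0.21911) / 0.26098 ≈ 0.1604

PAF ≈ 0.160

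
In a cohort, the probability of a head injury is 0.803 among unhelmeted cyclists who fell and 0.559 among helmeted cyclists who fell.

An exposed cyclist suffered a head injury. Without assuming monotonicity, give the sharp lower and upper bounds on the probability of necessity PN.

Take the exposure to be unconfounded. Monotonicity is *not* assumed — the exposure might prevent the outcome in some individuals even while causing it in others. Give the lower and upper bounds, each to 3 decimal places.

Let p₁ = 0.803, p₀ = 0.559.
Under exogeneity alone the bounds on PN are max{0,(p₁−p₀)/p₁} ≤ PN ≤ min{1,(1−p₀)/p₁}.
  lower = (p₁ − p₀)/p₁ = 0.244 / 0.803 ≈ 0.3039
  upper = min{1, (1 − p₀)/p₁} = 0.441 / 0.803 ≈ 0.5492

0.304 ≤ PN ≤ 0.549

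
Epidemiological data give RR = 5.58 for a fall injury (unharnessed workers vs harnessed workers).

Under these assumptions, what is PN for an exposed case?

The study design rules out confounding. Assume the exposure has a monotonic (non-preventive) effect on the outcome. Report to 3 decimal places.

Under exogeneity and monotonicity, PN = (RR − 1) / RR = 1 − 1/RR.
PN = (5.58 − 1) / 5.58 = 4.58 / 5.58 ≈ 0.8208

PN ≈ 0.821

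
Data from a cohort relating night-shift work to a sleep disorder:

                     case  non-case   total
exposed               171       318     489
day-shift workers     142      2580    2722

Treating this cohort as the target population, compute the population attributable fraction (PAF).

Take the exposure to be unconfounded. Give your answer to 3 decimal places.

PAF ≈ 0.465

p₁ = P(outcome | exposed) = 171/489 = 0.34969
p₀ = P(outcome | unexposed) = 142/2722 = 0.052168
Exposure prevalence π = 489/3211 = 0.15229; overall risk P(Y=1) = 0.097477.
Under exogeneity, PAF = [P(Y=1) − p₀]/P(Y=1).
PAF = (0.097477 − 0.052168) / 0.097477 ≈ 0.4648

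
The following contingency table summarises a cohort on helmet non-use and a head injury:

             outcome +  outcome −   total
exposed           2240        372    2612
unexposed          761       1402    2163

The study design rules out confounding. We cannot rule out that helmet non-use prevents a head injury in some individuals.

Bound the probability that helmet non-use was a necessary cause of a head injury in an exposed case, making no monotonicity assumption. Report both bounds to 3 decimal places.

p₁ = P(outcome | exposed) = 2240/2612 = 0.85758
p₀ = P(outcome | unexposed) = 761/2163 = 0.35183
Under exogeneity alone the bounds on PN are max{0,(p₁−p₀)/p₁} ≤ PN ≤ min{1,(1−p₀)/p₁}.
  lower = (p₁ − p₀)/p₁ = 0.50575 / 0.85758 ≈ 0.5897
  upper = min{1, (1 − p₀)/p₁} = 0.64817 / 0.85758 ≈ 0.7558

0.590 ≤ PN ≤ 0.756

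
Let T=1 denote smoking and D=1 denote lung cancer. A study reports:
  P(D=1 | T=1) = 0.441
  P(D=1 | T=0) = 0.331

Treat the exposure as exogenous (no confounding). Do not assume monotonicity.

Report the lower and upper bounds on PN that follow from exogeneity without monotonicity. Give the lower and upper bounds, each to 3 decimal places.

Let p₁ = 0.441, p₀ = 0.331.
Under exogeneity alone the bounds on PN are max{0,(p₁−p₀)/p₁} ≤ PN ≤ min{1,(1−p₀)/p₁}.
  lower = (p₁ − p₀)/p₁ = 0.11 / 0.441 ≈ 0.2494
  upper = min{1, (1 − p₀)/p₁} = 0.669 / 0.441 ≈ 1.5170 → capped at 1

0.249 ≤ PN ≤ 1.000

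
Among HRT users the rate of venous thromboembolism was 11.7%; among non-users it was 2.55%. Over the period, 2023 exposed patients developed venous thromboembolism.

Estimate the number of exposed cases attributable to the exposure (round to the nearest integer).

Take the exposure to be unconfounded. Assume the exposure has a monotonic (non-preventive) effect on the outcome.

about 1582 cases

p₁ = 0.117, p₀ = 0.0255.
PN = (p₁ − p₀)/p₁ = (0.117 − 0.0255) / 0.117 ≈ 0.78205.
Attributable cases ≈ PN × (exposed cases) = 0.78205 × 2023 ≈ 1582.09.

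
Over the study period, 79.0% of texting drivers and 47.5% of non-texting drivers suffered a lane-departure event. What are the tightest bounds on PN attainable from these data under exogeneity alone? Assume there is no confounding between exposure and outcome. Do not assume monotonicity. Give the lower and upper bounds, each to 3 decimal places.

0.399 ≤ PN ≤ 0.665

p₁ = 0.79, p₀ = 0.475.
Under exogeneity alone the bounds on PN are max{0,(p₁−p₀)/p₁} ≤ PN ≤ min{1,(1−p₀)/p₁}.
  lower = (p₁ − p₀)/p₁ = 0.315 / 0.79 ≈ 0.3987
  upper = min{1, (1 − p₀)/p₁} = 0.525 / 0.79 ≈ 0.6646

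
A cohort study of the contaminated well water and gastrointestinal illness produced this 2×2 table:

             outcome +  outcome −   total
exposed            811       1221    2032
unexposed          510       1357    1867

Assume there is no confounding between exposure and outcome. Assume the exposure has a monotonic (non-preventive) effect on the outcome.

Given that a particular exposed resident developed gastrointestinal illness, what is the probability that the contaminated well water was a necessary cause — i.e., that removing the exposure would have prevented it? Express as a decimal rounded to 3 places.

p₁ = P(outcome | exposed) = 811/2032 = 0.39911
p₀ = P(outcome | unexposed) = 510/1867 = 0.27317
Under exogeneity and monotonicity, PN = (p₁ − p₀)/p₁.
PN = (0.39911 − 0.27317) / 0.39911 ≈ 0.3156

PN ≈ 0.316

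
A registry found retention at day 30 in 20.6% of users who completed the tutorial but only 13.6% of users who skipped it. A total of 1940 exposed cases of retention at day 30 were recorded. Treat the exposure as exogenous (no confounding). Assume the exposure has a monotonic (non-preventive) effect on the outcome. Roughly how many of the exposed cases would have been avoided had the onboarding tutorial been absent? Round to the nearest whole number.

p₁ = 0.206, p₀ = 0.136.
PN = (p₁ − p₀)/p₁ = (0.206 − 0.136) / 0.206 ≈ 0.33981.
Attributable cases ≈ PN × (exposed cases) = 0.33981 × 1940 ≈ 659.22.

about 659 cases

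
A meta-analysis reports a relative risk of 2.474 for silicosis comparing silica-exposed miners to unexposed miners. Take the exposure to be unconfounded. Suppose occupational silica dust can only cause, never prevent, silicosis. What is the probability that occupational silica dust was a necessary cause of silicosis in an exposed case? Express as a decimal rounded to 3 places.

Under exogeneity and monotonicity, PN = (RR − 1) / RR = 1 − 1/RR.
PN = (2.474 − 1) / 2.474 = 1.474 / 2.474 ≈ 0.5958

PN ≈ 0.596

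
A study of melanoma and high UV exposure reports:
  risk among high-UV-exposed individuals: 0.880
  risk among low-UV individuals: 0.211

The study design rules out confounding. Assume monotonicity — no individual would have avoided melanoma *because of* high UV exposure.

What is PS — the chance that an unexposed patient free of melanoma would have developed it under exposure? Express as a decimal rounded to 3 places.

PS ≈ 0.848

Let p₁ = 0.88, p₀ = 0.211.
Under exogeneity and monotonicity, PS = (p₁ − p₀) / (1 − p₀).
PS = (0.88 − 0.211) / (1 − 0.211) = 0.669 / 0.789 ≈ 0.8479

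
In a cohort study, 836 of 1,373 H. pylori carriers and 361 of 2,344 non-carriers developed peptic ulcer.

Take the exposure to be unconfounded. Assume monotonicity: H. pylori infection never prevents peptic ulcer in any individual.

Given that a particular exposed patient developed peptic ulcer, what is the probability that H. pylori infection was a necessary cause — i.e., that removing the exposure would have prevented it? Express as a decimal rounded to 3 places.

PN ≈ 0.747

p₁ = P(outcome | exposed) = 836/1373 = 0.60889
p₀ = P(outcome | unexposed) = 361/2344 = 0.15401
Under exogeneity and monotonicity, PN = (p₁ − p₀) / p₁.
PN = (0.60889 − 0.15401) / 0.60889 = 0.45488 / 0.60889 ≈ 0.7471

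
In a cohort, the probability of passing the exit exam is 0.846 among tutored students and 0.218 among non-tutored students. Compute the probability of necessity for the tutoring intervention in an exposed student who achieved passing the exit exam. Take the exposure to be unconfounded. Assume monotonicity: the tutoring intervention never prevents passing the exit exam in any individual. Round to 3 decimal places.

PN ≈ 0.742

Let p₁ = 0.846, p₀ = 0.218.
Under exogeneity and monotonicity, PN = (p₁ − p₀) / p₁.
PN = (0.846 − 0.218) / 0.846 = 0.628 / 0.846 ≈ 0.7423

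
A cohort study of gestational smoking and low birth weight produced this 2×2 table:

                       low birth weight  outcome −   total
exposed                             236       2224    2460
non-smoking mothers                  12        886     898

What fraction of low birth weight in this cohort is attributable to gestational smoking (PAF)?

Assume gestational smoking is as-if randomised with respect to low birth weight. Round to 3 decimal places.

PAF ≈ 0.819

p₁ = P(outcome | exposed) = 236/2460 = 0.095935
p₀ = P(outcome | unexposed) = 12/898 = 0.013363
Exposure prevalence π = 2460/3358 = 0.73258; overall risk P(Y=1) = 0.073853.
Under exogeneity, PAF = [P(Y=1) − p₀]/P(Y=1).
PAF = (0.073853 − 0.013363) / 0.073853 ≈ 0.8191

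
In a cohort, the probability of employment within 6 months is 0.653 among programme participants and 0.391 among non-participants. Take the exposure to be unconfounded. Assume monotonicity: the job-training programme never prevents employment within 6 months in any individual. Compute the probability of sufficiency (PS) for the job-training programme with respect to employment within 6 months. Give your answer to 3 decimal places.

PS ≈ 0.430

Let p₁ = 0.653, p₀ = 0.391.
Under exogeneity and monotonicity, PS = (p₁ − p₀) / (1 − p₀).
PS = (0.653 − 0.391) / (1 − 0.391) = 0.262 / 0.609 ≈ 0.4302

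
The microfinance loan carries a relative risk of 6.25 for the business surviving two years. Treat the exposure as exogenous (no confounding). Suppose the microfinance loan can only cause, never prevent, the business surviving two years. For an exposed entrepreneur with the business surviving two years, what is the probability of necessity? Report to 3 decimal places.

PN ≈ 0.840

Under exogeneity and monotonicity, PN = (RR − 1) / RR = 1 − 1/RR.
PN = (6.25 − 1) / 6.25 = 5.25 / 6.25 ≈ 0.8400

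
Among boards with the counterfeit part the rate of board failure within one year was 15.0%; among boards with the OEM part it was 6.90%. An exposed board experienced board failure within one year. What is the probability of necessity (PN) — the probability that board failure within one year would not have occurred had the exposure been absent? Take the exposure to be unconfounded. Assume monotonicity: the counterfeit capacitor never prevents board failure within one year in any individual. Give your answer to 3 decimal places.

p₁ = 0.15, p₀ = 0.069.
Under exogeneity and monotonicity, PN = (p₁ − p₀) / p₁.
PN = (0.15 − 0.069) / 0.15 = 0.081 / 0.15 ≈ 0.5400

PN ≈ 0.540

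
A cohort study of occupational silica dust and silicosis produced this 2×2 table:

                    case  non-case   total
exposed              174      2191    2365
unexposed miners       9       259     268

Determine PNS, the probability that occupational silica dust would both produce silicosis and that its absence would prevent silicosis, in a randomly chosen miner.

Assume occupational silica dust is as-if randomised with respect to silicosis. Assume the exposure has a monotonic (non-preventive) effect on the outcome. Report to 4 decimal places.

p₁ = P(outcome | exposed) = 174/2365 = 0.073573
p₀ = P(outcome | unexposed) = 9/268 = 0.033582
Under exogeneity and monotonicity, PNS = p₁ − p₀.
PNS = 0.073573 − 0.033582 = 0.039991

PNS ≈ 0.0400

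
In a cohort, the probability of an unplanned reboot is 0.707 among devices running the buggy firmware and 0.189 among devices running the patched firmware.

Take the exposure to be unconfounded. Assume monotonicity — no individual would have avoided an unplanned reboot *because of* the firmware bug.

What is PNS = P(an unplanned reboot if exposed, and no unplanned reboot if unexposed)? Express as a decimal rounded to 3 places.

PNS ≈ 0.518

Let p₁ = 0.707, p₀ = 0.189.
Under exogeneity and monotonicity, PNS = p₁ − p₀.
PNS = 0.707 − 0.189 = 0.518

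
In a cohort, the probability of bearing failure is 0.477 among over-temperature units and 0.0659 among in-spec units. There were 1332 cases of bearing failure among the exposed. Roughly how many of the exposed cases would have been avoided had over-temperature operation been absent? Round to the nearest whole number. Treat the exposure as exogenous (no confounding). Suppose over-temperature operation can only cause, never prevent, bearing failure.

Let p₁ = 0.477, p₀ = 0.0659.
PN = (p₁ − p₀)/p₁ = (0.477 − 0.0659) / 0.477 ≈ 0.86184.
Attributable cases ≈ PN × (exposed cases) = 0.86184 × 1332 ≈ 1147.98.

about 1148 cases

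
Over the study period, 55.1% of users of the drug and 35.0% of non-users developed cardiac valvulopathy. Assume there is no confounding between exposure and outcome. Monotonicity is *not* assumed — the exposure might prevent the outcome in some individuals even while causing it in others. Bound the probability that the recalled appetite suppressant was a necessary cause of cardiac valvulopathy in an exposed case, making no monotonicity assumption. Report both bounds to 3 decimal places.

p₁ = 0.551, p₀ = 0.35.
Under exogeneity alone the bounds on PN are max{0,(p₁−p₀)/p₁} ≤ PN ≤ min{1,(1−p₀)/p₁}.
  lower = (p₁ − p₀)/p₁ = 0.201 / 0.551 ≈ 0.3648
  upper = min{1, (1 − p₀)/p₁} = 0.65 / 0.551 ≈ 1.1797 → capped at 1

0.365 ≤ PN ≤ 1.000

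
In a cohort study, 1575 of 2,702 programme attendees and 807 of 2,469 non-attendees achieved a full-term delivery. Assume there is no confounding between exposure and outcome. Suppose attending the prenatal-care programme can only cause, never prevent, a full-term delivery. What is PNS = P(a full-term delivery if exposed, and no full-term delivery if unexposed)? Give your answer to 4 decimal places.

PNS ≈ 0.2560

p₁ = P(outcome | exposed) = 1575/2702 = 0.5829
p₀ = P(outcome | unexposed) = 807/2469 = 0.32685
Under exogeneity and monotonicity, PNS = p₁ − p₀.
PNS = 0.5829 − 0.32685 = 0.25605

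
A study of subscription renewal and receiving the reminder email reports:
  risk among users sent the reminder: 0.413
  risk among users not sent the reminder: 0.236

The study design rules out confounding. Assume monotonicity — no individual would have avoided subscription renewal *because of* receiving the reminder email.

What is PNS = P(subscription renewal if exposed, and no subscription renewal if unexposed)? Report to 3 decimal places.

PNS ≈ 0.177

Let p₁ = 0.413, p₀ = 0.236.
Under exogeneity and monotonicity, PNS = p₁ − p₀.
PNS = 0.413 − 0.236 = 0.177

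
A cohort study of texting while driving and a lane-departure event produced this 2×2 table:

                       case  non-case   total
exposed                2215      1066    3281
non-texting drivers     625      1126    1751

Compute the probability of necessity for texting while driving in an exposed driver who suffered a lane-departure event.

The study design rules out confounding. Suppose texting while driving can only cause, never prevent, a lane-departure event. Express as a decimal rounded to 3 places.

PN ≈ 0.471

p₁ = P(outcome | exposed) = 2215/3281 = 0.6751
p₀ = P(outcome | unexposed) = 625/1751 = 0.35694
Under exogeneity and monotonicity, PN = (p₁ − p₀)/p₁.
PN = (0.6751 − 0.35694) / 0.6751 ≈ 0.4713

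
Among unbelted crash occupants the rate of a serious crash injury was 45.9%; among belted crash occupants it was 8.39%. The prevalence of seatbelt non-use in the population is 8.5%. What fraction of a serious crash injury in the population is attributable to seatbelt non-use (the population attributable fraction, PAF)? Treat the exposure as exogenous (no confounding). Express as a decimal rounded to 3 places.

PAF ≈ 0.275

p₁ = 0.459, p₀ = 0.0839.
Overall risk P(Y=1) = π·p₁ + (1−π)·p₀ = 0.085×0.459 + 0.915×0.0839 = 0.11578.
Under exogeneity, PAF = [P(Y=1) − p₀] / P(Y=1).
PAF = (0.11578 − 0.0839) / 0.11578 ≈ 0.2754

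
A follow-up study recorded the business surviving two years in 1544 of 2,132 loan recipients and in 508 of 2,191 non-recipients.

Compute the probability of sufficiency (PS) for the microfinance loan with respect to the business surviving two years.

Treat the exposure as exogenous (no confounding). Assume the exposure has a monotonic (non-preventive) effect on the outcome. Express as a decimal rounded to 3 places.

p₁ = P(outcome | exposed) = 1544/2132 = 0.7242
p₀ = P(outcome | unexposed) = 508/2191 = 0.23186
Under exogeneity and monotonicity, PS = (p₁ − p₀) / (1 − p₀).
PS = (0.7242 − 0.23186) / (1 − 0.23186) = 0.49235 / 0.76814 ≈ 0.6410

PS ≈ 0.641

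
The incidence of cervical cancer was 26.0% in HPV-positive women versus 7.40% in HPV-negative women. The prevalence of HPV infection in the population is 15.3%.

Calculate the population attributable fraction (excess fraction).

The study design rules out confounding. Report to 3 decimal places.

p₁ = 0.26, p₀ = 0.074.
Overall risk P(Y=1) = π·p₁ + (1−π)·p₀ = 0.153×0.26 + 0.847×0.074 = 0.10246.
Under exogeneity, PAF = [P(Y=1) − p₀] / P(Y=1).
PAF = (0.10246 − 0.074) / 0.10246 ≈ 0.2778

PAF ≈ 0.278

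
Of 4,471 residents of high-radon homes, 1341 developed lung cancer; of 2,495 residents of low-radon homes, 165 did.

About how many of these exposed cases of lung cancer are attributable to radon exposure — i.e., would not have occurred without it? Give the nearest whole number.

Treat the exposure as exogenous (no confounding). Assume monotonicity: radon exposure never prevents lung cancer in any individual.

p₁ = P(outcome | exposed) = 1341/4471 = 0.29993
p₀ = P(outcome | unexposed) = 165/2495 = 0.066132
PN = (p₁ − p₀)/p₁ = (0.29993 − 0.066132) / 0.29993 ≈ 0.77951.
Attributable cases ≈ PN × (exposed cases) = 0.77951 × 1341 ≈ 1045.32.

about 1045 cases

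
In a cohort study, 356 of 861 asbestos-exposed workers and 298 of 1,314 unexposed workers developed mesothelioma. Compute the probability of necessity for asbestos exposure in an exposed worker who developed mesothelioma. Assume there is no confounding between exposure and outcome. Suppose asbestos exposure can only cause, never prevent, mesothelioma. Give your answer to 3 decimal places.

PN ≈ 0.452

p₁ = P(outcome | exposed) = 356/861 = 0.41347
p₀ = P(outcome | unexposed) = 298/1314 = 0.22679
Under exogeneity and monotonicity, PN = (p₁ − p₀) / p₁.
PN = (0.41347 − 0.22679) / 0.41347 = 0.18668 / 0.41347 ≈ 0.4515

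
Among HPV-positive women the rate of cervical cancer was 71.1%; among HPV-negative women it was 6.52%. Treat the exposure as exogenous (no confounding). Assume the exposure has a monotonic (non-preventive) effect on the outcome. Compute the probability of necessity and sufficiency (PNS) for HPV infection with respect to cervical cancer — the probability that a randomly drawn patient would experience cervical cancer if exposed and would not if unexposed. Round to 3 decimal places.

PNS ≈ 0.646

p₁ = 0.711, p₀ = 0.0652.
Under exogeneity and monotonicity, PNS = p₁ − p₀.
PNS = 0.711 − 0.0652 = 0.6458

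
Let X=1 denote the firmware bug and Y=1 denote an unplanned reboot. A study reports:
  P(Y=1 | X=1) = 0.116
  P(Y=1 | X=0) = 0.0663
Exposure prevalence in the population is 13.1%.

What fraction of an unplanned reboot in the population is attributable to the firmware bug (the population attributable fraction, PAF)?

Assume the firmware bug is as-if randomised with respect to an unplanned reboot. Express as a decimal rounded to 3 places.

PAF ≈ 0.089

Let p₁ = 0.116, p₀ = 0.0663.
Overall risk P(Y=1) = π·p₁ + (1−π)·p₀ = 0.131×0.116 + 0.869×0.0663 = 0.072811.
Under exogeneity, PAF = [P(Y=1) − p₀] / P(Y=1).
PAF = (0.072811 − 0.0663) / 0.072811 ≈ 0.0894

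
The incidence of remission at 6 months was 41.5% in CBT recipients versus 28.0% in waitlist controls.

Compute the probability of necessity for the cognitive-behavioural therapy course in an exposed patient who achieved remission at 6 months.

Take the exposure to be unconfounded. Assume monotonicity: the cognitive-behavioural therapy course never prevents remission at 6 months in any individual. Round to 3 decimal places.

PN ≈ 0.325

p₁ = 0.415, p₀ = 0.28.
Under exogeneity and monotonicity, PN = (p₁ − p₀) / p₁.
PN = (0.415 − 0.28) / 0.415 = 0.135 / 0.415 ≈ 0.3253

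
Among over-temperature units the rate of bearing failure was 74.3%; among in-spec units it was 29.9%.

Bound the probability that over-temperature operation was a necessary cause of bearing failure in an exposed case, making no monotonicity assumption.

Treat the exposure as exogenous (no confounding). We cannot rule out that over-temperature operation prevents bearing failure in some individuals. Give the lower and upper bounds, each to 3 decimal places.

p₁ = 0.743, p₀ = 0.299.
Under exogeneity alone the bounds on PN are max{0,(p₁−p₀)/p₁} ≤ PN ≤ min{1,(1−p₀)/p₁}.
  lower = (p₁ − p₀)/p₁ = 0.444 / 0.743 ≈ 0.5976
  upper = min{1, (1 − p₀)/p₁} = 0.701 / 0.743 ≈ 0.9435

0.598 ≤ PN ≤ 0.943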